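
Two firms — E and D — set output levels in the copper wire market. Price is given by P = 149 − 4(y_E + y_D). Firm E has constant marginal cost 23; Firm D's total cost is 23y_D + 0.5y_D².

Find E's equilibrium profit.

506.25

Firm E's profit: π = y_E(149 − 4(y_E + y_D)) − 23y_E.
∂π/∂y_E = 126 − 8y_E − 4y_D = 0, so y_E = 15.75 − 0.5y_D.
For D: ∂π/∂y_D = 126 − 9y_D − 4y_E = 0 ⇒ y_D = 14 − (4/9)y_E.
Plugging y_D into E's best response: y_E = 15.75 − 0.5(14 − (4/9)y_E) ⇒ (7/9)y_E = 8.75, so y_E = 11.25.
Then y_D = 14 − (4/9)·11.25 = 9.
Price P = 149 − 4·20.25 = 68.
E's profit: (68 − 23)·11.25 = 506.25.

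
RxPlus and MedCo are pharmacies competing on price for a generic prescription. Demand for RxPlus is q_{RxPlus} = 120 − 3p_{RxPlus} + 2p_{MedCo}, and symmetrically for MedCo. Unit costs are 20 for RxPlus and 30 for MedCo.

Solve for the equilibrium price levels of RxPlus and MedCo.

RxPlus's profit: π = (p_{RxPlus} − 20)(120 − 3p_{RxPlus} + 2p_{MedCo}).
∂π/∂p_{RxPlus} = 180 − 6p_{RxPlus} + 2p_{MedCo} = 0 ⇒ p_{RxPlus} = 30 + (1/3)p_{MedCo}.
Similarly p_{MedCo} = 35 + (1/3)p_{RxPlus}.
Plugging p_{MedCo} into RxPlus's best response: p_{RxPlus} = 30 + (1/3)(35 + (1/3)p_{RxPlus}) ⇒ (8/9)p_{RxPlus} = 125/3, so p_{RxPlus} = 46.875.
Then p_{MedCo} = 35 + (1/3)·46.875 = 50.625.

46.875, 50.625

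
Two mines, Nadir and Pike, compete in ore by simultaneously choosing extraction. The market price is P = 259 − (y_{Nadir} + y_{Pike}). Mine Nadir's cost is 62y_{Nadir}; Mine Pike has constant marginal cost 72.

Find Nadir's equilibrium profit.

4761

Mine Nadir's profit: π = y_{Nadir}(259 − (y_{Nadir} + y_{Pike})) − 62y_{Nadir}.
∂π/∂y_{Nadir} = 197 − 2y_{Nadir} − y_{Pike} = 0, so y_{Nadir} = 98.5 − 0.5y_{Pike}.
By the same steps for Pike: y_{Pike} = 93.5 − 0.5y_{Nadir}.
Solving the two reaction functions simultaneously: (1 − (−0.5)(−0.5))y_{Nadir} = 98.5 − 0.5·93.5, so 0.75y_{Nadir} = 51.75 and y_{Nadir} = 69.
Then y_{Pike} = 93.5 − 0.5·69 = 59.
Price P = 259 − 128 = 131.
Nadir's profit: (131 − 62)·69 = 4761.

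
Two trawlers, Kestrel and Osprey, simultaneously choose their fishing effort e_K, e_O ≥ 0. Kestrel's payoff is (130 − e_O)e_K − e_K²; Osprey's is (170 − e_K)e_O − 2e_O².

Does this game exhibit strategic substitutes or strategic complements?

Expanding Kestrel's payoff: 130e_K − e_Oe_K − e_K².
∂π/∂e_K = 130 − e_O − 2e_K = 0, so e_K = 65 − 0.5e_O.
The best-response slope de_K/de_O = −0.5 < 0: the reaction function is downward-sloping, so the choices are strategic substitutes.

strategic substitutes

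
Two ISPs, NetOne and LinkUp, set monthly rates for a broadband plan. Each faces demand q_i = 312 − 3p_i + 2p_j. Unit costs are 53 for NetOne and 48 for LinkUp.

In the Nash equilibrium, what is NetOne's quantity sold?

NetOne's profit: π = (p_{NetOne} − 53)(312 − 3p_{NetOne} + 2p_{LinkUp}).
∂π/∂p_{NetOne} = 471 − 6p_{NetOne} + 2p_{LinkUp} = 0 ⇒ p_{NetOne} = 78.5 + (1/3)p_{LinkUp}.
Similarly p_{LinkUp} = 76 + (1/3)p_{NetOne}.
Solving the two reaction functions simultaneously: (1 − (1/3)(1/3))p_{NetOne} = 78.5 + (1/3)·76, so (8/9)p_{NetOne} = 623/6 and p_{NetOne} = 116.8125.
Then p_{LinkUp} = 76 + (1/3)·116.8125 = 114.9375.
q_{NetOne} = 312 − 3·116.8125 + 2·114.9375 = 191.4375.

191.4375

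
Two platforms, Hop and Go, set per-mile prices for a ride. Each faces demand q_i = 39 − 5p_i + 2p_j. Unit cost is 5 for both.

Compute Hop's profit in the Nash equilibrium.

45

Hop's profit: π = (p_{Hop} − 5)(39 − 5p_{Hop} + 2p_{Go}).
∂π/∂p_{Hop} = 64 − 10p_{Hop} + 2p_{Go} = 0 ⇒ p_{Hop} = 6.4 + 0.2p_{Go}.
By symmetry p_{Go} = p_{Hop}; substituting into the reaction function, 0.8p_{Hop} = 6.4 and p_{Hop} = 8.
q_{Hop} = 39 − 5·8 + 2·8 = 15.
Profit = (8 − 5)·15 = 45.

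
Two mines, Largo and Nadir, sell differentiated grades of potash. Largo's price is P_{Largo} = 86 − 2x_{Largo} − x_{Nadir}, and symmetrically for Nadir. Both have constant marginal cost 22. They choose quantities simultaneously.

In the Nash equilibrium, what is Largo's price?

47.6

Mine Largo's profit: π = x_{Largo}(86 − 2x_{Largo} − x_{Nadir}) − 22x_{Largo}.
∂π/∂x_{Largo} = 64 − 4x_{Largo} − x_{Nadir} = 0 ⇒ x_{Largo} = 16 − 0.25x_{Nadir}.
The game is symmetric, so in equilibrium x_{Nadir} = x_{Largo}: the reaction function gives 1.25x_{Largo} = 16, hence x_{Largo} = 12.8.
P_{Largo} = 86 − 2·12.8 − 12.8 = 47.6.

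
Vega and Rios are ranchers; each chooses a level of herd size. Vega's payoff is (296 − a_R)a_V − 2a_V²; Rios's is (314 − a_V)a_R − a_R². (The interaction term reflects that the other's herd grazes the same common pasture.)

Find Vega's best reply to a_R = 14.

70.5

Expanding Vega's payoff: 296a_V − a_Ra_V − 2a_V².
∂π/∂a_V = 296 − a_R − 4a_V = 0, so a_V = 74 − 0.25a_R.
At a_R = 14: a_V = 74 − 0.25·14 = 70.5.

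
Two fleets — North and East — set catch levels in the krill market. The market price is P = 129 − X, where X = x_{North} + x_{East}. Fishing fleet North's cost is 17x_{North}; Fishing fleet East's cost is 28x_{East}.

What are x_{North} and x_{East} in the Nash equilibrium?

41, 30

Fishing fleet North's profit: π = x_{North}(129 − (x_{North} + x_{East})) − 17x_{North}.
∂π/∂x_{North} = 112 − 2x_{North} − x_{East} = 0, so x_{North} = 56 − 0.5x_{East}.
By the same steps for East: x_{East} = 50.5 − 0.5x_{North}.
Substituting the second reaction function into the first: x_{North} = 56 − 0.5(50.5 − 0.5x_{North}), which gives 0.75x_{North} = 30.75 ⇒ x_{North} = 41.
Then x_{East} = 50.5 − 0.5·41 = 30.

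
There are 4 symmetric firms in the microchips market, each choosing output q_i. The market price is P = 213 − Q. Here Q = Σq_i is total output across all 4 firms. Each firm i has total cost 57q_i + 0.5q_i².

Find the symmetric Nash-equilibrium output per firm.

26

A representative firm's profit is π_i = q_i(213 − Q) − 57q_i − 0.5q_i², with Q = q_i + Σ_{j≠i} q_j.
First-order condition: 156 − 3q_i − Σ_{j≠i} q_j = 0.
In a symmetric equilibrium every firm chooses the same q, so Σ_{j≠i} q_j = 3q. The condition becomes 156 − 6q = 0, giving q = 156/6 = 26.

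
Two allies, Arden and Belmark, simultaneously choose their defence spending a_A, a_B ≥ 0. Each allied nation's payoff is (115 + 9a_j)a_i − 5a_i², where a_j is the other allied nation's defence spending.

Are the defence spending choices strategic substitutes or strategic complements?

strategic complements

Arden's payoff is (115 + 9a_B)a_A − 5a_A².
∂π/∂a_A = 115 + 9a_B − 10a_A = 0, so a_A = 11.5 + 0.9a_B.
The best-response slope da_A/da_B = 0.9 > 0: the reaction function is upward-sloping, so the choices are strategic complements.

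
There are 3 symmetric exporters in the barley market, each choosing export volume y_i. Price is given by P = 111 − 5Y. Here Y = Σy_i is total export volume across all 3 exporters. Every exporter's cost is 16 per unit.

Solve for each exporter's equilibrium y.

A representative exporter's profit is π_i = y_i(111 − 5Y) − 16y_i, with Y = y_i + Σ_{j≠i} y_j.
First-order condition: 95 − 10y_i − 5Σ_{j≠i} y_j = 0.
In a symmetric equilibrium every exporter chooses the same y, so Σ_{j≠i} y_j = 2y. The condition becomes 95 − 20y = 0, giving y = 95/20 = 4.75.

4.75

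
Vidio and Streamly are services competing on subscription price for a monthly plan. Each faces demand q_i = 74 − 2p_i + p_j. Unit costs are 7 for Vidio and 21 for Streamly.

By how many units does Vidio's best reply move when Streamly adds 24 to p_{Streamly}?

Vidio's profit: π = (p_{Vidio} − 7)(74 − 2p_{Vidio} + p_{Streamly}).
∂π/∂p_{Vidio} = 88 − 4p_{Vidio} + p_{Streamly} = 0 ⇒ p_{Vidio} = 22 + 0.25p_{Streamly}.
The reaction-function slope is 0.25, so a 24-unit rise in p_{Streamly} moves p_{Vidio} by 0.25 × 24 = 6. Vidio's best response rises — the actions are strategic complements.

6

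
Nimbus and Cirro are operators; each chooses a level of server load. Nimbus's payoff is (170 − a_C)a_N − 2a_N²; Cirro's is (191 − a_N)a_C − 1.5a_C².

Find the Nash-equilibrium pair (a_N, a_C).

Expanding Nimbus's payoff: 170a_N − a_Ca_N − 2a_N².
∂π/∂a_N = 170 − a_C − 4a_N = 0, so a_N = 42.5 − 0.25a_C.
Likewise for Cirro: a_C = 191/3 − (1/3)a_N.
Solving the two reaction functions simultaneously: (1 − (−0.25)(−1/3))a_N = 42.5 − 0.25·(191/3), so (11/12)a_N = 319/12 and a_N = 29.
Then a_C = 191/3 − (1/3)·29 = 54.

29, 54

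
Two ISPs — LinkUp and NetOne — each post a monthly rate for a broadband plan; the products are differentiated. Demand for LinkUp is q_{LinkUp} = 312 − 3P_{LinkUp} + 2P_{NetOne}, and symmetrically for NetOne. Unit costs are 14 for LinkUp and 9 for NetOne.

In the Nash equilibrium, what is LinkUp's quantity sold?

220.6875

LinkUp's profit: π = (P_{LinkUp} − 14)(312 − 3P_{LinkUp} + 2P_{NetOne}).
∂π/∂P_{LinkUp} = 354 − 6P_{LinkUp} + 2P_{NetOne} = 0 ⇒ P_{LinkUp} = 59 + (1/3)P_{NetOne}.
Similarly P_{NetOne} = 56.5 + (1/3)P_{LinkUp}.
Substituting the second reaction function into the first: P_{LinkUp} = 59 + (1/3)(56.5 + (1/3)P_{LinkUp}), which gives (8/9)P_{LinkUp} = 467/6 ⇒ P_{LinkUp} = 87.5625.
Then P_{NetOne} = 56.5 + (1/3)·87.5625 = 85.6875.
q_{LinkUp} = 312 − 3·87.5625 + 2·85.6875 = 220.6875.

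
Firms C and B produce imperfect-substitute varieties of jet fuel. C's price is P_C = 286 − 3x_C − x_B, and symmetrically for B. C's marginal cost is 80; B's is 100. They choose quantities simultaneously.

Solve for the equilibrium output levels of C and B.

Firm C's profit: π = x_C(286 − 3x_C − x_B) − 80x_C.
∂π/∂x_C = 206 − 6x_C − x_B = 0 ⇒ x_C = 103/3 − (1/6)x_B.
Similarly x_B = 31 − (1/6)x_C.
Solving the two reaction functions simultaneously: (1 − (−1/6)(−1/6))x_C = 103/3 − (1/6)·31, so (35/36)x_C = 175/6 and x_C = 30.
Then x_B = 31 − (1/6)·30 = 26.

30, 26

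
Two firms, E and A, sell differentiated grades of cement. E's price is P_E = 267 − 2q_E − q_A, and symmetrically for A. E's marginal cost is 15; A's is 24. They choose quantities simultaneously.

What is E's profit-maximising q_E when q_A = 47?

Firm E's profit: π = q_E(267 − 2q_E − q_A) − 15q_E.
∂π/∂q_E = 252 − 4q_E − q_A = 0 ⇒ q_E = 63 − 0.25q_A.
At q_A = 47: q_E = 63 − 0.25·47 = 51.25.

51.25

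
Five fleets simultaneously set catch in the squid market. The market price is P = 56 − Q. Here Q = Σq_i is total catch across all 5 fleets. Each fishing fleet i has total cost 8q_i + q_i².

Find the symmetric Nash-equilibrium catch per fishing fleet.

6

A representative fishing fleet's profit is π_i = q_i(56 − Q) − 8q_i − q_i², with Q = q_i + Σ_{j≠i} q_j.
First-order condition: 48 − 4q_i − Σ_{j≠i} q_j = 0.
In a symmetric equilibrium every fishing fleet chooses the same q, so Σ_{j≠i} q_j = 4q. The condition becomes 48 − 8q = 0, giving q = 48/8 = 6.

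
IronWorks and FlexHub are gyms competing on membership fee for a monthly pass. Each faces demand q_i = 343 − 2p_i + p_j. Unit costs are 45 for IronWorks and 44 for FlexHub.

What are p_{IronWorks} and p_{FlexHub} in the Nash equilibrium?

144.2, 143.8

IronWorks's profit: π = (p_{IronWorks} − 45)(343 − 2p_{IronWorks} + p_{FlexHub}).
∂π/∂p_{IronWorks} = 433 − 4p_{IronWorks} + p_{FlexHub} = 0 ⇒ p_{IronWorks} = 108.25 + 0.25p_{FlexHub}.
Similarly p_{FlexHub} = 107.75 + 0.25p_{IronWorks}.
Plugging p_{FlexHub} into IronWorks's best response: p_{IronWorks} = 108.25 + 0.25(107.75 + 0.25p_{IronWorks}) ⇒ 0.9375p_{IronWorks} = 135.1875, so p_{IronWorks} = 144.2.
Then p_{FlexHub} = 107.75 + 0.25·144.2 = 143.8.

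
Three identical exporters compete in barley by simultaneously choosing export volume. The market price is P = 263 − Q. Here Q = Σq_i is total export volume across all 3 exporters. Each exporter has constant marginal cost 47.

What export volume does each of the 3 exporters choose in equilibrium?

54

A representative exporter's profit is π_i = q_i(263 − Q) − 47q_i, with Q = q_i + Σ_{j≠i} q_j.
First-order condition: 216 − 2q_i − Σ_{j≠i} q_j = 0.
With identical exporters, set every q_j = q: then 216 − 2q − 2q = 0, i.e. q = 216/4 = 54.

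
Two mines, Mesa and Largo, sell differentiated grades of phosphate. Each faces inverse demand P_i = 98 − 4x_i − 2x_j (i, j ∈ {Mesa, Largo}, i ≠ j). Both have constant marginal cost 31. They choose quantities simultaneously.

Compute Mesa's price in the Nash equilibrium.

Mine Mesa's profit: π = x_{Mesa}(98 − 4x_{Mesa} − 2x_{Largo}) − 31x_{Mesa}.
∂π/∂x_{Mesa} = 67 − 8x_{Mesa} − 2x_{Largo} = 0 ⇒ x_{Mesa} = 8.375 − 0.25x_{Largo}.
Setting x_{Mesa} = x_{Largo} in the reaction function: x_{Mesa} = 8.375 − 0.25x_{Mesa}, so x_{Mesa} = 8.375 / 1.25 = 6.7.
P_{Mesa} = 98 − 4·6.7 − 2·6.7 = 57.8.

57.8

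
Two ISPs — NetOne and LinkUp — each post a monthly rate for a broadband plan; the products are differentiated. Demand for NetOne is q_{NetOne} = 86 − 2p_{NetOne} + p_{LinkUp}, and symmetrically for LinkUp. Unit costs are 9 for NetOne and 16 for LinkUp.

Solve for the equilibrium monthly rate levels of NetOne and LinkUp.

35.6, 38.4

NetOne's profit: π = (p_{NetOne} − 9)(86 − 2p_{NetOne} + p_{LinkUp}).
∂π/∂p_{NetOne} = 104 − 4p_{NetOne} + p_{LinkUp} = 0 ⇒ p_{NetOne} = 26 + 0.25p_{LinkUp}.
Similarly p_{LinkUp} = 29.5 + 0.25p_{NetOne}.
Solving the two reaction functions simultaneously: (1 − (0.25)(0.25))p_{NetOne} = 26 + 0.25·29.5, so 0.9375p_{NetOne} = 33.375 and p_{NetOne} = 35.6.
Then p_{LinkUp} = 29.5 + 0.25·35.6 = 38.4.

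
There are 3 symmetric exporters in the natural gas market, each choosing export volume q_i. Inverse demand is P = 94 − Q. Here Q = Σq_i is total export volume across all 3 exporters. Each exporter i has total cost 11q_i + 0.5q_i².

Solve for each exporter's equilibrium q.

16.6

A representative exporter's profit is π_i = q_i(94 − Q) − 11q_i − 0.5q_i², with Q = q_i + Σ_{j≠i} q_j.
First-order condition: 83 − 3q_i − Σ_{j≠i} q_j = 0.
With identical exporters, set every q_j = q: then 83 − 3q − 2q = 0, i.e. q = 83/5 = 16.6.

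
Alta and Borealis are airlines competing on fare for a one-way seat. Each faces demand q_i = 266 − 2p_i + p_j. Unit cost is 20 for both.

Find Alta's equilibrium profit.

Alta's profit: π = (p_{Alta} − 20)(266 − 2p_{Alta} + p_{Borealis}).
∂π/∂p_{Alta} = 306 − 4p_{Alta} + p_{Borealis} = 0 ⇒ p_{Alta} = 76.5 + 0.25p_{Borealis}.
The game is symmetric, so in equilibrium p_{Borealis} = p_{Alta}: the reaction function gives 0.75p_{Alta} = 76.5, hence p_{Alta} = 102.
q_{Alta} = 266 − 2·102 + 102 = 164.
Profit = (102 − 20)·164 = 13448.

13448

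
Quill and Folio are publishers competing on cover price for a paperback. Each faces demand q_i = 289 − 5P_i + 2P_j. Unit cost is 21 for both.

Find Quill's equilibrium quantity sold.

141.25

Quill's profit: π = (P_{Quill} − 21)(289 − 5P_{Quill} + 2P_{Folio}).
∂π/∂P_{Quill} = 394 − 10P_{Quill} + 2P_{Folio} = 0 ⇒ P_{Quill} = 39.4 + 0.2P_{Folio}.
Setting P_{Quill} = P_{Folio} in the reaction function: P_{Quill} = 39.4 + 0.2P_{Quill}, so P_{Quill} = 39.4 / 0.8 = 49.25.
q_{Quill} = 289 − 5·49.25 + 2·49.25 = 141.25.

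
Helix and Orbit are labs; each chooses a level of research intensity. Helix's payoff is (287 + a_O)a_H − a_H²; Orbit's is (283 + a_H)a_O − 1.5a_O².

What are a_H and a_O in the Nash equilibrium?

Expanding Helix's payoff: 287a_H + a_Oa_H − a_H².
∂π/∂a_H = 287 + a_O − 2a_H = 0, so a_H = 143.5 + 0.5a_O.
Likewise for Orbit: a_O = 283/3 + (1/3)a_H.
Plugging a_O into Helix's best response: a_H = 143.5 + 0.5(283/3 + (1/3)a_H) ⇒ (5/6)a_H = 572/3, so a_H = 228.8.
Then a_O = 283/3 + (1/3)·228.8 = 170.6.

228.8, 170.6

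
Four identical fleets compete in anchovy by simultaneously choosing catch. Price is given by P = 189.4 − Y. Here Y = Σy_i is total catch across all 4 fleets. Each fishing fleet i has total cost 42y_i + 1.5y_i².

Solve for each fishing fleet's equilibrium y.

A representative fishing fleet's profit is π_i = y_i(189.4 − Y) − 42y_i − 1.5y_i², with Y = y_i + Σ_{j≠i} y_j.
First-order condition: 147.4 − 5y_i − Σ_{j≠i} y_j = 0.
Imposing symmetry (y_j = y for all j) turns Σ_{j≠i} y_j into 3y, so 147.4 = 8y and y = 18.425.

18.425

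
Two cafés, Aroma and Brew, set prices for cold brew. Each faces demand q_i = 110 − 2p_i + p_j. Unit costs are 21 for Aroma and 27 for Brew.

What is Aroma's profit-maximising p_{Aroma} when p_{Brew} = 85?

Aroma's profit: π = (p_{Aroma} − 21)(110 − 2p_{Aroma} + p_{Brew}).
∂π/∂p_{Aroma} = 152 − 4p_{Aroma} + p_{Brew} = 0 ⇒ p_{Aroma} = 38 + 0.25p_{Brew}.
At p_{Brew} = 85: p_{Aroma} = 38 + 0.25·85 = 59.25.

59.25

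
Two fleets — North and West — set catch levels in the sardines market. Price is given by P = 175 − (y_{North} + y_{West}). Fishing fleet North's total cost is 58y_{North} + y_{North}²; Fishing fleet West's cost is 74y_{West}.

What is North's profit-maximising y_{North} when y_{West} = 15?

Fishing fleet North's profit: π = y_{North}(175 − (y_{North} + y_{West})) − 58y_{North} − y_{North}².
∂π/∂y_{North} = 117 − 4y_{North} − y_{West} = 0, so y_{North} = 29.25 − 0.25y_{West}.
At y_{West} = 15: y_{North} = 29.25 − 0.25·15 = 25.5.

25.5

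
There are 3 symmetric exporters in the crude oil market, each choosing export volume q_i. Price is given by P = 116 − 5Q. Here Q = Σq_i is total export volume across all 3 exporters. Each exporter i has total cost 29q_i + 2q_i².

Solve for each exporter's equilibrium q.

3.625

A representative exporter's profit is π_i = q_i(116 − 5Q) − 29q_i − 2q_i², with Q = q_i + Σ_{j≠i} q_j.
First-order condition: 87 − 14q_i − 5Σ_{j≠i} q_j = 0.
In a symmetric equilibrium every exporter chooses the same q, so Σ_{j≠i} q_j = 2q. The condition becomes 87 − 24q = 0, giving q = 87/24 = 3.625.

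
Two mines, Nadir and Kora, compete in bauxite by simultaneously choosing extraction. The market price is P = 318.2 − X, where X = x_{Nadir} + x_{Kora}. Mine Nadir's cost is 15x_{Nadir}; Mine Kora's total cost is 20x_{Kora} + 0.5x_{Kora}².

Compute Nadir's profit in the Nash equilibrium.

Mine Nadir's profit: π = x_{Nadir}(318.2 − (x_{Nadir} + x_{Kora})) − 15x_{Nadir}.
∂π/∂x_{Nadir} = 303.2 − 2x_{Nadir} − x_{Kora} = 0, so x_{Nadir} = 151.6 − 0.5x_{Kora}.
For Kora: ∂π/∂x_{Kora} = 298.2 − 3x_{Kora} − x_{Nadir} = 0 ⇒ x_{Kora} = 99.4 − (1/3)x_{Nadir}.
Solving the two reaction functions simultaneously: (1 − (−0.5)(−1/3))x_{Nadir} = 151.6 − 0.5·99.4, so (5/6)x_{Nadir} = 101.9 and x_{Nadir} = 122.28.
Then x_{Kora} = 99.4 − (1/3)·122.28 = 58.64.
Price P = 318.2 − 180.92 = 137.28.
Nadir's profit: (137.28 − 15)·122.28 = 14952.3984.

14952.3984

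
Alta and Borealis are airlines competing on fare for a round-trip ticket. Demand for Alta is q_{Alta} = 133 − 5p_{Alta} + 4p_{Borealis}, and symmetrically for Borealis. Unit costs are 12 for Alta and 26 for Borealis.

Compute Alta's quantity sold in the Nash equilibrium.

117.5

Alta's profit: π = (p_{Alta} − 12)(133 − 5p_{Alta} + 4p_{Borealis}).
∂π/∂p_{Alta} = 193 − 10p_{Alta} + 4p_{Borealis} = 0 ⇒ p_{Alta} = 19.3 + 0.4p_{Borealis}.
Similarly p_{Borealis} = 26.3 + 0.4p_{Alta}.
Substituting the second reaction function into the first: p_{Alta} = 19.3 + 0.4(26.3 + 0.4p_{Alta}), which gives 0.84p_{Alta} = 29.82 ⇒ p_{Alta} = 35.5.
Then p_{Borealis} = 26.3 + 0.4·35.5 = 40.5.
q_{Alta} = 133 − 5·35.5 + 4·40.5 = 117.5.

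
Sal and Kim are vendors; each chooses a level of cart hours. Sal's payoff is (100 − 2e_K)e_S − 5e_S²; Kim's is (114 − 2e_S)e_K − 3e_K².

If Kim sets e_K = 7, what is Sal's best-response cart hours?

8.6

Expanding Sal's payoff: 100e_S − 2e_Ke_S − 5e_S².
∂π/∂e_S = 100 − 2e_K − 10e_S = 0, so e_S = 10 − 0.2e_K.
At e_K = 7: e_S = 10 − 0.2·7 = 8.6.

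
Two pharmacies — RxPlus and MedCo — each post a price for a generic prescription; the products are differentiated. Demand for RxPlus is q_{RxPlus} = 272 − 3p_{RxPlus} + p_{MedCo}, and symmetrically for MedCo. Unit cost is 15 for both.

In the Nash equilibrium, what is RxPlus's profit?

7027.68

RxPlus's profit: π = (p_{RxPlus} − 15)(272 − 3p_{RxPlus} + p_{MedCo}).
∂π/∂p_{RxPlus} = 317 − 6p_{RxPlus} + p_{MedCo} = 0 ⇒ p_{RxPlus} = 317/6 + (1/6)p_{MedCo}.
Setting p_{RxPlus} = p_{MedCo} in the reaction function: p_{RxPlus} = 317/6 + (1/6)p_{RxPlus}, so p_{RxPlus} = (317/6) / (5/6) = 63.4.
q_{RxPlus} = 272 − 3·63.4 + 63.4 = 145.2.
Profit = (63.4 − 15)·145.2 = 7027.68.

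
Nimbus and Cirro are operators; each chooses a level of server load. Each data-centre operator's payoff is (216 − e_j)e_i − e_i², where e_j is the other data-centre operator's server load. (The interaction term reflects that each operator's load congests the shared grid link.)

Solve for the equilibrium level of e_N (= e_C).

72

Nimbus's payoff is (216 − e_C)e_N − e_N².
∂π/∂e_N = 216 − e_C − 2e_N = 0, so e_N = 108 − 0.5e_C.
The game is symmetric, so in equilibrium e_C = e_N: the reaction function gives 1.5e_N = 108, hence e_N = 72.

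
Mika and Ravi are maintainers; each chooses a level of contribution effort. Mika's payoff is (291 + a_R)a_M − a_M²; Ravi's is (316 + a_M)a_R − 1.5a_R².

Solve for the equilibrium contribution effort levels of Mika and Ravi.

237.8, 184.6

Expanding Mika's payoff: 291a_M + a_Ra_M − a_M².
∂π/∂a_M = 291 + a_R − 2a_M = 0, so a_M = 145.5 + 0.5a_R.
Likewise for Ravi: a_R = 316/3 + (1/3)a_M.
Solving the two reaction functions simultaneously: (1 − (0.5)(1/3))a_M = 145.5 + 0.5·(316/3), so (5/6)a_M = 1189/6 and a_M = 237.8.
Then a_R = 316/3 + (1/3)·237.8 = 184.6.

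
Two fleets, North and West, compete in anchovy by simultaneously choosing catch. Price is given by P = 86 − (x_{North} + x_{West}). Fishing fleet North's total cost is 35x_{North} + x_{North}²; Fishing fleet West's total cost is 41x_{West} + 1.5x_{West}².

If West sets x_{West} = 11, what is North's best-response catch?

10

Fishing fleet North's profit: π = x_{North}(86 − (x_{North} + x_{West})) − 35x_{North} − x_{North}².
∂π/∂x_{North} = 51 − 4x_{North} − x_{West} = 0, so x_{North} = 12.75 − 0.25x_{West}.
At x_{West} = 11: x_{North} = 12.75 − 0.25·11 = 10.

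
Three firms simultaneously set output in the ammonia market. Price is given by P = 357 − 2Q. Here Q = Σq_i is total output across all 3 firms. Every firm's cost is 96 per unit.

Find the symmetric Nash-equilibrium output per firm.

32.625

A representative firm's profit is π_i = q_i(357 − 2Q) − 96q_i, with Q = q_i + Σ_{j≠i} q_j.
First-order condition: 261 − 4q_i − 2Σ_{j≠i} q_j = 0.
Imposing symmetry (q_j = q for all j) turns Σ_{j≠i} q_j into 2q, so 261 = 8q and q = 32.625.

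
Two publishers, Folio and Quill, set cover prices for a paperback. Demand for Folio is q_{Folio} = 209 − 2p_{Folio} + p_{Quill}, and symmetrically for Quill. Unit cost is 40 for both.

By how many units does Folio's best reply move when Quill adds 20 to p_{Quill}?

5

Folio's profit: π = (p_{Folio} − 40)(209 − 2p_{Folio} + p_{Quill}).
∂π/∂p_{Folio} = 289 − 4p_{Folio} + p_{Quill} = 0 ⇒ p_{Folio} = 72.25 + 0.25p_{Quill}.
The reaction-function slope is 0.25, so a 20-unit rise in p_{Quill} moves p_{Folio} by 0.25 × 20 = 5. Folio's best response rises — the actions are strategic complements.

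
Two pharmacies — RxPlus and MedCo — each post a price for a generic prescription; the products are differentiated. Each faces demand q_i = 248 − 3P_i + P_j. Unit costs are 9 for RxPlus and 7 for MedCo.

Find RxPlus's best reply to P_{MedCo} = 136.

RxPlus's profit: π = (P_{RxPlus} − 9)(248 − 3P_{RxPlus} + P_{MedCo}).
∂π/∂P_{RxPlus} = 275 − 6P_{RxPlus} + P_{MedCo} = 0 ⇒ P_{RxPlus} = 275/6 + (1/6)P_{MedCo}.
At P_{MedCo} = 136: P_{RxPlus} = 275/6 + (1/6)·136 = 68.5.

68.5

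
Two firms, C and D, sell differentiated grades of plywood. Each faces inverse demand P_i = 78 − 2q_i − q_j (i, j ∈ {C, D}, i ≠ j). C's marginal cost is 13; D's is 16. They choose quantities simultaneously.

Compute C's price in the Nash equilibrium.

39.4

Firm C's profit: π = q_C(78 − 2q_C − q_D) − 13q_C.
∂π/∂q_C = 65 − 4q_C − q_D = 0 ⇒ q_C = 16.25 − 0.25q_D.
Similarly q_D = 15.5 − 0.25q_C.
Plugging q_D into C's best response: q_C = 16.25 − 0.25(15.5 − 0.25q_C) ⇒ 0.9375q_C = 12.375, so q_C = 13.2.
Then q_D = 15.5 − 0.25·13.2 = 12.2.
P_C = 78 − 2·13.2 − 12.2 = 39.4.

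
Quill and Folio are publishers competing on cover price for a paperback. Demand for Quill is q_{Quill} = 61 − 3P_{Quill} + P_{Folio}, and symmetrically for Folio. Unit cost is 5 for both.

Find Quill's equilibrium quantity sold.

Quill's profit: π = (P_{Quill} − 5)(61 − 3P_{Quill} + P_{Folio}).
∂π/∂P_{Quill} = 76 − 6P_{Quill} + P_{Folio} = 0 ⇒ P_{Quill} = 38/3 + (1/6)P_{Folio}.
The game is symmetric, so in equilibrium P_{Folio} = P_{Quill}: the reaction function gives (5/6)P_{Quill} = 38/3, hence P_{Quill} = 15.2.
q_{Quill} = 61 − 3·15.2 + 15.2 = 30.6.

30.6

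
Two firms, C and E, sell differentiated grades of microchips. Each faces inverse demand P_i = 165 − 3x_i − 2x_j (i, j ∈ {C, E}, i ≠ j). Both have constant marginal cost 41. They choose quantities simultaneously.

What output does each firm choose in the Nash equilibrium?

15.5

Firm C's profit: π = x_C(165 − 3x_C − 2x_E) − 41x_C.
∂π/∂x_C = 124 − 6x_C − 2x_E = 0 ⇒ x_C = 62/3 − (1/3)x_E.
Setting x_C = x_E in the reaction function: x_C = 62/3 − (1/3)x_C, so x_C = (62/3) / (4/3) = 15.5.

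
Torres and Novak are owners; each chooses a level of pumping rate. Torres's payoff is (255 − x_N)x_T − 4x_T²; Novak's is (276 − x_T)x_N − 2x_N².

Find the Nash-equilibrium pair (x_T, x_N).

24, 63

Expanding Torres's payoff: 255x_T − x_Nx_T − 4x_T².
∂π/∂x_T = 255 − x_N − 8x_T = 0, so x_T = 31.875 − 0.125x_N.
Likewise for Novak: x_N = 69 − 0.25x_T.
Solving the two reaction functions simultaneously: (1 − (−0.125)(−0.25))x_T = 31.875 − 0.125·69, so (31/32)x_T = 23.25 and x_T = 24.
Then x_N = 69 − 0.25·24 = 63.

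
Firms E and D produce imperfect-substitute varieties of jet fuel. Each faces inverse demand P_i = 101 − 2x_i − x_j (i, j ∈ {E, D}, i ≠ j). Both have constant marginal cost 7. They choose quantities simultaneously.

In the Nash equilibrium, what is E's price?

Firm E's profit: π = x_E(101 − 2x_E − x_D) − 7x_E.
∂π/∂x_E = 94 − 4x_E − x_D = 0 ⇒ x_E = 23.5 − 0.25x_D.
Setting x_E = x_D in the reaction function: x_E = 23.5 − 0.25x_E, so x_E = 23.5 / 1.25 = 18.8.
P_E = 101 − 2·18.8 − 18.8 = 44.6.

44.6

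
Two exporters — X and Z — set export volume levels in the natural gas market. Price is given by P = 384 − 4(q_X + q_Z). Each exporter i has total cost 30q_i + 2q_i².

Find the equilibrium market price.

Exporter X's profit: π = q_X(384 − 4(q_X + q_Z)) − 30q_X − 2q_X².
∂π/∂q_X = 354 − 12q_X − 4q_Z = 0, so q_X = 29.5 − (1/3)q_Z.
Setting q_X = q_Z in the reaction function: q_X = 29.5 − (1/3)q_X, so q_X = 29.5 / (4/3) = 22.125.
Equilibrium price: P = 384 − 4·44.25 = 207.

207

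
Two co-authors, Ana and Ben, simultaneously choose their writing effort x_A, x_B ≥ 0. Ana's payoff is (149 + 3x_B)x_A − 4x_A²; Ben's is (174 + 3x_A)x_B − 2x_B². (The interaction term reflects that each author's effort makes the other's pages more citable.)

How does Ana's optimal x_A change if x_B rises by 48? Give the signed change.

18

Expanding Ana's payoff: 149x_A + 3x_Bx_A − 4x_A².
∂π/∂x_A = 149 + 3x_B − 8x_A = 0, so x_A = 18.625 + 0.375x_B.
The reaction-function slope is 0.375, so a 48-unit rise in x_B moves x_A by 0.375 × 48 = 18. Ana's best response rises — the actions are strategic complements.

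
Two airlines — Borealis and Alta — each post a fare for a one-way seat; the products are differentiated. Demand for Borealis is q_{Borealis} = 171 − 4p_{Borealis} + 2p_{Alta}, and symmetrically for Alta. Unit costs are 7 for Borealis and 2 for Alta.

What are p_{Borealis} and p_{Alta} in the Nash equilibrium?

32.5, 30.5

Borealis's profit: π = (p_{Borealis} − 7)(171 − 4p_{Borealis} + 2p_{Alta}).
∂π/∂p_{Borealis} = 199 − 8p_{Borealis} + 2p_{Alta} = 0 ⇒ p_{Borealis} = 24.875 + 0.25p_{Alta}.
Similarly p_{Alta} = 22.375 + 0.25p_{Borealis}.
Solving the two reaction functions simultaneously: (1 − (0.25)(0.25))p_{Borealis} = 24.875 + 0.25·22.375, so 0.9375p_{Borealis} = 975/32 and p_{Borealis} = 32.5.
Then p_{Alta} = 22.375 + 0.25·32.5 = 30.5.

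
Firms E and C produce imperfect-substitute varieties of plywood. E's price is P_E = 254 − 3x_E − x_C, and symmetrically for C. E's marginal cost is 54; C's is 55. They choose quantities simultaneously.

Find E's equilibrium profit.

Firm E's profit: π = x_E(254 − 3x_E − x_C) − 54x_E.
∂π/∂x_E = 200 − 6x_E − x_C = 0 ⇒ x_E = 100/3 − (1/6)x_C.
Similarly x_C = 199/6 − (1/6)x_E.
Plugging x_C into E's best response: x_E = 100/3 − (1/6)(199/6 − (1/6)x_E) ⇒ (35/36)x_E = 1001/36, so x_E = 28.6.
Then x_C = 199/6 − (1/6)·28.6 = 28.4.
P_E = 254 − 3·28.6 − 28.4 = 139.8.
Profit = (139.8 − 54)·28.6 = 2453.88.

2453.88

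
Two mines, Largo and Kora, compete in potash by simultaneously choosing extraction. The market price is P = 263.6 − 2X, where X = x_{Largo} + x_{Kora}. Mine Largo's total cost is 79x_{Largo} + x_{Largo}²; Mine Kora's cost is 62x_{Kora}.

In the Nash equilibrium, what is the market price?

146.04

Mine Largo's profit: π = x_{Largo}(263.6 − 2(x_{Largo} + x_{Kora})) − 79x_{Largo} − x_{Largo}².
∂π/∂x_{Largo} = 184.6 − 6x_{Largo} − 2x_{Kora} = 0, so x_{Largo} = 923/30 − (1/3)x_{Kora}.
For Kora: ∂π/∂x_{Kora} = 201.6 − 4x_{Kora} − 2x_{Largo} = 0 ⇒ x_{Kora} = 50.4 − 0.5x_{Largo}.
Plugging x_{Kora} into Largo's best response: x_{Largo} = 923/30 − (1/3)(50.4 − 0.5x_{Largo}) ⇒ (5/6)x_{Largo} = 419/30, so x_{Largo} = 16.76.
Then x_{Kora} = 50.4 − 0.5·16.76 = 42.02.
Equilibrium price: P = 263.6 − 2·58.78 = 146.04.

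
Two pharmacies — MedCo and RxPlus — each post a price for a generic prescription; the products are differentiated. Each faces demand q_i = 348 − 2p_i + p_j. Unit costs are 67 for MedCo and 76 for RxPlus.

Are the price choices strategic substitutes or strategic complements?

MedCo's profit: π = (p_{MedCo} − 67)(348 − 2p_{MedCo} + p_{RxPlus}).
∂π/∂p_{MedCo} = 482 − 4p_{MedCo} + p_{RxPlus} = 0 ⇒ p_{MedCo} = 120.5 + 0.25p_{RxPlus}.
The best-response slope dp_{MedCo}/dp_{RxPlus} = 0.25 > 0: the reaction function is upward-sloping, so the choices are strategic complements.

strategic complements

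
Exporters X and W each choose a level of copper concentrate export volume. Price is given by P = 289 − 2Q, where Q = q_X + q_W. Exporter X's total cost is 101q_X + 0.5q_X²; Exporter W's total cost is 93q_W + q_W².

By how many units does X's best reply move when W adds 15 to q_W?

Exporter X's profit: π = q_X(289 − 2(q_X + q_W)) − 101q_X − 0.5q_X².
∂π/∂q_X = 188 − 5q_X − 2q_W = 0, so q_X = 37.6 − 0.4q_W.
The reaction-function slope is −0.4, so a 15-unit rise in q_W moves q_X by −0.4 × 15 = −6. X's best response falls — the actions are strategic substitutes.

-6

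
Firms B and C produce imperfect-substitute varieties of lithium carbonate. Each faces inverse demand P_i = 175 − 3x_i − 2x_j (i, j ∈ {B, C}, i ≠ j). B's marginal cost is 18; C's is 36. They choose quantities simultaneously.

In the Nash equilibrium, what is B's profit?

Firm B's profit: π = x_B(175 − 3x_B − 2x_C) − 18x_B.
∂π/∂x_B = 157 − 6x_B − 2x_C = 0 ⇒ x_B = 157/6 − (1/3)x_C.
Similarly x_C = 139/6 − (1/3)x_B.
Substituting the second reaction function into the first: x_B = 157/6 − (1/3)(139/6 − (1/3)x_B), which gives (8/9)x_B = 166/9 ⇒ x_B = 20.75.
Then x_C = 139/6 − (1/3)·20.75 = 16.25.
P_B = 175 − 3·20.75 − 2·16.25 = 80.25.
Profit = (80.25 − 18)·20.75 = 1291.6875.

1291.6875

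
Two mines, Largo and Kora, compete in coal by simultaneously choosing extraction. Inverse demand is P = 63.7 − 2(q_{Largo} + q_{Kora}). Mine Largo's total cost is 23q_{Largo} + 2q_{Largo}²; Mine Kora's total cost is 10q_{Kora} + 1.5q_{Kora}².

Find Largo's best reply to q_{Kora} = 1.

Mine Largo's profit: π = q_{Largo}(63.7 − 2(q_{Largo} + q_{Kora})) − 23q_{Largo} − 2q_{Largo}².
∂π/∂q_{Largo} = 40.7 − 8q_{Largo} − 2q_{Kora} = 0, so q_{Largo} = 5.0875 − 0.25q_{Kora}.
At q_{Kora} = 1: q_{Largo} = 5.0875 − 0.25·1 = 4.8375.

4.8375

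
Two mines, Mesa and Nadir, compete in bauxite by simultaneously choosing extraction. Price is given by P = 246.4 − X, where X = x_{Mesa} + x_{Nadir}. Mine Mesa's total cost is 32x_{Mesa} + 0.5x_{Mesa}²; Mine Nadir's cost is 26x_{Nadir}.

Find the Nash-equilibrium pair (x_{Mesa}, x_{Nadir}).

Mine Mesa's profit: π = x_{Mesa}(246.4 − (x_{Mesa} + x_{Nadir})) − 32x_{Mesa} − 0.5x_{Mesa}².
∂π/∂x_{Mesa} = 214.4 − 3x_{Mesa} − x_{Nadir} = 0, so x_{Mesa} = 1072/15 − (1/3)x_{Nadir}.
For Nadir: ∂π/∂x_{Nadir} = 220.4 − 2x_{Nadir} − x_{Mesa} = 0 ⇒ x_{Nadir} = 110.2 − 0.5x_{Mesa}.
Substituting the second reaction function into the first: x_{Mesa} = 1072/15 − (1/3)(110.2 − 0.5x_{Mesa}), which gives (5/6)x_{Mesa} = 521/15 ⇒ x_{Mesa} = 41.68.
Then x_{Nadir} = 110.2 − 0.5·41.68 = 89.36.

41.68, 89.36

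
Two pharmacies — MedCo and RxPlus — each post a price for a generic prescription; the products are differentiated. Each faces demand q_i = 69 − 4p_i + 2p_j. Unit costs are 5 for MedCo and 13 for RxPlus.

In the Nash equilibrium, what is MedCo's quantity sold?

MedCo's profit: π = (p_{MedCo} − 5)(69 − 4p_{MedCo} + 2p_{RxPlus}).
∂π/∂p_{MedCo} = 89 − 8p_{MedCo} + 2p_{RxPlus} = 0 ⇒ p_{MedCo} = 11.125 + 0.25p_{RxPlus}.
Similarly p_{RxPlus} = 15.125 + 0.25p_{MedCo}.
Substituting the second reaction function into the first: p_{MedCo} = 11.125 + 0.25(15.125 + 0.25p_{MedCo}), which gives 0.9375p_{MedCo} = 477/32 ⇒ p_{MedCo} = 15.9.
Then p_{RxPlus} = 15.125 + 0.25·15.9 = 19.1.
q_{MedCo} = 69 − 4·15.9 + 2·19.1 = 43.6.

43.6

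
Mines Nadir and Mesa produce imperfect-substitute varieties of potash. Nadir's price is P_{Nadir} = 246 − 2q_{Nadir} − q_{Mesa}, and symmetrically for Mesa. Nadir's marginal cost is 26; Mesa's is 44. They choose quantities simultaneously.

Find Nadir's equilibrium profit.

Mine Nadir's profit: π = q_{Nadir}(246 − 2q_{Nadir} − q_{Mesa}) − 26q_{Nadir}.
∂π/∂q_{Nadir} = 220 − 4q_{Nadir} − q_{Mesa} = 0 ⇒ q_{Nadir} = 55 − 0.25q_{Mesa}.
Similarly q_{Mesa} = 50.5 − 0.25q_{Nadir}.
Substituting the second reaction function into the first: q_{Nadir} = 55 − 0.25(50.5 − 0.25q_{Nadir}), which gives 0.9375q_{Nadir} = 42.375 ⇒ q_{Nadir} = 45.2.
Then q_{Mesa} = 50.5 − 0.25·45.2 = 39.2.
P_{Nadir} = 246 − 2·45.2 − 39.2 = 116.4.
Profit = (116.4 − 26)·45.2 = 4086.08.

4086.08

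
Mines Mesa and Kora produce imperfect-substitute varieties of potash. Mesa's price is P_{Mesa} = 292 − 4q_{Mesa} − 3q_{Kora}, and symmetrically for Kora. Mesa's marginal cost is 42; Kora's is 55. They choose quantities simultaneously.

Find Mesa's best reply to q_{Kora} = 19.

Mine Mesa's profit: π = q_{Mesa}(292 − 4q_{Mesa} − 3q_{Kora}) − 42q_{Mesa}.
∂π/∂q_{Mesa} = 250 − 8q_{Mesa} − 3q_{Kora} = 0 ⇒ q_{Mesa} = 31.25 − 0.375q_{Kora}.
At q_{Kora} = 19: q_{Mesa} = 31.25 − 0.375·19 = 24.125.

24.125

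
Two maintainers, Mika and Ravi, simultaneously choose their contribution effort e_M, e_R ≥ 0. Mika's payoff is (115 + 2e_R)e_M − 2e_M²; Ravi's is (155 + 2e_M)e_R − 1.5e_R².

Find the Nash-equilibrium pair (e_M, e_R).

Expanding Mika's payoff: 115e_M + 2e_Re_M − 2e_M².
∂π/∂e_M = 115 + 2e_R − 4e_M = 0, so e_M = 28.75 + 0.5e_R.
Likewise for Ravi: e_R = 155/3 + (2/3)e_M.
Solving the two reaction functions simultaneously: (1 − (0.5)(2/3))e_M = 28.75 + 0.5·(155/3), so (2/3)e_M = 655/12 and e_M = 81.875.
Then e_R = 155/3 + (2/3)·81.875 = 106.25.

81.875, 106.25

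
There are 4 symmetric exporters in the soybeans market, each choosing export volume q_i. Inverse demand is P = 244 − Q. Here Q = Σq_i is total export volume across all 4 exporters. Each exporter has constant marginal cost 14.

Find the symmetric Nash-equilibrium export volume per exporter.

A representative exporter's profit is π_i = q_i(244 − Q) − 14q_i, with Q = q_i + Σ_{j≠i} q_j.
First-order condition: 230 − 2q_i − Σ_{j≠i} q_j = 0.
Imposing symmetry (q_j = q for all j) turns Σ_{j≠i} q_j into 3q, so 230 = 5q and q = 46.

46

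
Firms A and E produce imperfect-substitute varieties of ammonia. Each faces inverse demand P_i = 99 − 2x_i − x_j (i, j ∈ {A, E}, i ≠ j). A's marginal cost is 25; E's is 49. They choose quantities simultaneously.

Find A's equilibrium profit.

537.92

Firm A's profit: π = x_A(99 − 2x_A − x_E) − 25x_A.
∂π/∂x_A = 74 − 4x_A − x_E = 0 ⇒ x_A = 18.5 − 0.25x_E.
Similarly x_E = 12.5 − 0.25x_A.
Solving the two reaction functions simultaneously: (1 − (−0.25)(−0.25))x_A = 18.5 − 0.25·12.5, so 0.9375x_A = 15.375 and x_A = 16.4.
Then x_E = 12.5 − 0.25·16.4 = 8.4.
P_A = 99 − 2·16.4 − 8.4 = 57.8.
Profit = (57.8 − 25)·16.4 = 537.92.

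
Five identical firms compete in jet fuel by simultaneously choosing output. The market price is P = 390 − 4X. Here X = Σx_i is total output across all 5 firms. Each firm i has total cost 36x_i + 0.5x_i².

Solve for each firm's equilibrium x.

A representative firm's profit is π_i = x_i(390 − 4X) − 36x_i − 0.5x_i², with X = x_i + Σ_{j≠i} x_j.
First-order condition: 354 − 9x_i − 4Σ_{j≠i} x_j = 0.
In a symmetric equilibrium every firm chooses the same x, so Σ_{j≠i} x_j = 4x. The condition becomes 354 − 25x = 0, giving x = 354/25 = 14.16.

14.16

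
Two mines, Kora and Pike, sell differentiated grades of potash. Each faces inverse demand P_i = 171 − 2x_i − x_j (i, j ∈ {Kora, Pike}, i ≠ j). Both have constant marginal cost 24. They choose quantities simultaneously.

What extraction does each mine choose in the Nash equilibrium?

29.4

Mine Kora's profit: π = x_{Kora}(171 − 2x_{Kora} − x_{Pike}) − 24x_{Kora}.
∂π/∂x_{Kora} = 147 − 4x_{Kora} − x_{Pike} = 0 ⇒ x_{Kora} = 36.75 − 0.25x_{Pike}.
By symmetry x_{Pike} = x_{Kora}; substituting into the reaction function, 1.25x_{Kora} = 36.75 and x_{Kora} = 29.4.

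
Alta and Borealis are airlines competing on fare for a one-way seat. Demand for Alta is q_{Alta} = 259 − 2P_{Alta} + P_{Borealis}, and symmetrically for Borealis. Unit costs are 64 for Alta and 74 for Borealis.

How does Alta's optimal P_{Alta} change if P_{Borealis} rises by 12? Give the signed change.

Alta's profit: π = (P_{Alta} − 64)(259 − 2P_{Alta} + P_{Borealis}).
∂π/∂P_{Alta} = 387 − 4P_{Alta} + P_{Borealis} = 0 ⇒ P_{Alta} = 96.75 + 0.25P_{Borealis}.
The reaction-function slope is 0.25, so a 12-unit rise in P_{Borealis} moves P_{Alta} by 0.25 × 12 = 3. Alta's best response rises — the actions are strategic complements.

3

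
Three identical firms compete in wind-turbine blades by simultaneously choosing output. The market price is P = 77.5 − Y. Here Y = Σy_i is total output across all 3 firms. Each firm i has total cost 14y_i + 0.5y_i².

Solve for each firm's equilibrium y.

A representative firm's profit is π_i = y_i(77.5 − Y) − 14y_i − 0.5y_i², with Y = y_i + Σ_{j≠i} y_j.
First-order condition: 63.5 − 3y_i − Σ_{j≠i} y_j = 0.
In a symmetric equilibrium every firm chooses the same y, so Σ_{j≠i} y_j = 2y. The condition becomes 63.5 − 5y = 0, giving y = 63.5/5 = 12.7.

12.7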